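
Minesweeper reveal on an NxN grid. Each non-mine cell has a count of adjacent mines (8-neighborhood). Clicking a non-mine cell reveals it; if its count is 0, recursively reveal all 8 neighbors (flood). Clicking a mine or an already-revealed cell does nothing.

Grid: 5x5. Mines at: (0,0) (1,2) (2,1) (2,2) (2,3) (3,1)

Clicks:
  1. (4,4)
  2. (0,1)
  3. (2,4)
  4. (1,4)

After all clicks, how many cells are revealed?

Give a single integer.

Click 1 (4,4) count=0: revealed 6 new [(3,2) (3,3) (3,4) (4,2) (4,3) (4,4)] -> total=6
Click 2 (0,1) count=2: revealed 1 new [(0,1)] -> total=7
Click 3 (2,4) count=1: revealed 1 new [(2,4)] -> total=8
Click 4 (1,4) count=1: revealed 1 new [(1,4)] -> total=9

Answer: 9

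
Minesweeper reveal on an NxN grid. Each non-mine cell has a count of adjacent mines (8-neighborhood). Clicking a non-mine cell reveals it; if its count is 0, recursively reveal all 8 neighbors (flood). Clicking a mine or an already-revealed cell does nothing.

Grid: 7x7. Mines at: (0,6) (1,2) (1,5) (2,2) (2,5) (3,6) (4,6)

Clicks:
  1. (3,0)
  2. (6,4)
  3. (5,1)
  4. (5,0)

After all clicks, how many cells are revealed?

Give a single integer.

Click 1 (3,0) count=0: revealed 32 new [(0,0) (0,1) (1,0) (1,1) (2,0) (2,1) (3,0) (3,1) (3,2) (3,3) (3,4) (3,5) (4,0) (4,1) (4,2) (4,3) (4,4) (4,5) (5,0) (5,1) (5,2) (5,3) (5,4) (5,5) (5,6) (6,0) (6,1) (6,2) (6,3) (6,4) (6,5) (6,6)] -> total=32
Click 2 (6,4) count=0: revealed 0 new [(none)] -> total=32
Click 3 (5,1) count=0: revealed 0 new [(none)] -> total=32
Click 4 (5,0) count=0: revealed 0 new [(none)] -> total=32

Answer: 32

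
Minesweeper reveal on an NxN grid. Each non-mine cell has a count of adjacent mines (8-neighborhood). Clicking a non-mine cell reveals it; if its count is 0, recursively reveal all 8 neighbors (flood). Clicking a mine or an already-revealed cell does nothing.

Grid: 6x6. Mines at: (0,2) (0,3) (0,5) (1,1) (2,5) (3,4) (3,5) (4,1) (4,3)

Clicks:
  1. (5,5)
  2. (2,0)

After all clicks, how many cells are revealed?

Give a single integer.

Answer: 5

Derivation:
Click 1 (5,5) count=0: revealed 4 new [(4,4) (4,5) (5,4) (5,5)] -> total=4
Click 2 (2,0) count=1: revealed 1 new [(2,0)] -> total=5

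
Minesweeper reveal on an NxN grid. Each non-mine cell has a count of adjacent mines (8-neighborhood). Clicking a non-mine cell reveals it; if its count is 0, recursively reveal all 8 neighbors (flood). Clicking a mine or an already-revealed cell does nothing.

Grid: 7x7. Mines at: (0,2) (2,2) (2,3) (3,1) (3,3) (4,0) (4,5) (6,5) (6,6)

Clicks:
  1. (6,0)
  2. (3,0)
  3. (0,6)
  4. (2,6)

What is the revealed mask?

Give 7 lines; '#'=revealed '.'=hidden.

Answer: ...####
...####
....###
#...###
.####..
#####..
#####..

Derivation:
Click 1 (6,0) count=0: revealed 14 new [(4,1) (4,2) (4,3) (4,4) (5,0) (5,1) (5,2) (5,3) (5,4) (6,0) (6,1) (6,2) (6,3) (6,4)] -> total=14
Click 2 (3,0) count=2: revealed 1 new [(3,0)] -> total=15
Click 3 (0,6) count=0: revealed 14 new [(0,3) (0,4) (0,5) (0,6) (1,3) (1,4) (1,5) (1,6) (2,4) (2,5) (2,6) (3,4) (3,5) (3,6)] -> total=29
Click 4 (2,6) count=0: revealed 0 new [(none)] -> total=29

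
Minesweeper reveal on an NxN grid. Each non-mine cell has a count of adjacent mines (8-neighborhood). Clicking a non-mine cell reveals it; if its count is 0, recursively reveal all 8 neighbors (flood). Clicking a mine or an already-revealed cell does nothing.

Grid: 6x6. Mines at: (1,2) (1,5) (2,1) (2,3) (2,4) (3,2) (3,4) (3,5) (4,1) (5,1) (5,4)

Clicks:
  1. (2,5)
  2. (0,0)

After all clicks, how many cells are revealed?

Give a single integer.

Answer: 5

Derivation:
Click 1 (2,5) count=4: revealed 1 new [(2,5)] -> total=1
Click 2 (0,0) count=0: revealed 4 new [(0,0) (0,1) (1,0) (1,1)] -> total=5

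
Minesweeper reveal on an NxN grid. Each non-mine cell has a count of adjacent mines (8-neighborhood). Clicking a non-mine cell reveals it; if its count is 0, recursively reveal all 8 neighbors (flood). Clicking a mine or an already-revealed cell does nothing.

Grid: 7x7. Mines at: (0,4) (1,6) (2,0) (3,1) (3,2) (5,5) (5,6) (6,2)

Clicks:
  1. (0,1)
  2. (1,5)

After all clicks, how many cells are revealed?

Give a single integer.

Answer: 12

Derivation:
Click 1 (0,1) count=0: revealed 11 new [(0,0) (0,1) (0,2) (0,3) (1,0) (1,1) (1,2) (1,3) (2,1) (2,2) (2,3)] -> total=11
Click 2 (1,5) count=2: revealed 1 new [(1,5)] -> total=12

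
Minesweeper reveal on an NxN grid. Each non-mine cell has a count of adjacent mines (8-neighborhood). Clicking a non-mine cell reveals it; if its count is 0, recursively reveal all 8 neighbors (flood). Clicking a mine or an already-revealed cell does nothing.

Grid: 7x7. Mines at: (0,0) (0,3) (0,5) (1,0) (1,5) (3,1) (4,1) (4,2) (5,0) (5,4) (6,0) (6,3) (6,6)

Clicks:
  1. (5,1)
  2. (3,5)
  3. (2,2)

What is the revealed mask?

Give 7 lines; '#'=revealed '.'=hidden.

Answer: .......
..###..
..#####
..#####
...####
.#...##
.......

Derivation:
Click 1 (5,1) count=4: revealed 1 new [(5,1)] -> total=1
Click 2 (3,5) count=0: revealed 19 new [(1,2) (1,3) (1,4) (2,2) (2,3) (2,4) (2,5) (2,6) (3,2) (3,3) (3,4) (3,5) (3,6) (4,3) (4,4) (4,5) (4,6) (5,5) (5,6)] -> total=20
Click 3 (2,2) count=1: revealed 0 new [(none)] -> total=20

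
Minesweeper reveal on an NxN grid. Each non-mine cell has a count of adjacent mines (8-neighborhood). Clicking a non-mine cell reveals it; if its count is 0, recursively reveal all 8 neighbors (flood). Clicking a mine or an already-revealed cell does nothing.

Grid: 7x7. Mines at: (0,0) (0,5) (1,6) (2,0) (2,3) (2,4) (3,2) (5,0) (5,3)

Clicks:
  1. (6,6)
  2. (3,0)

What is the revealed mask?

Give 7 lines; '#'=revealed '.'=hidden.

Click 1 (6,6) count=0: revealed 14 new [(2,5) (2,6) (3,4) (3,5) (3,6) (4,4) (4,5) (4,6) (5,4) (5,5) (5,6) (6,4) (6,5) (6,6)] -> total=14
Click 2 (3,0) count=1: revealed 1 new [(3,0)] -> total=15

Answer: .......
.......
.....##
#...###
....###
....###
....###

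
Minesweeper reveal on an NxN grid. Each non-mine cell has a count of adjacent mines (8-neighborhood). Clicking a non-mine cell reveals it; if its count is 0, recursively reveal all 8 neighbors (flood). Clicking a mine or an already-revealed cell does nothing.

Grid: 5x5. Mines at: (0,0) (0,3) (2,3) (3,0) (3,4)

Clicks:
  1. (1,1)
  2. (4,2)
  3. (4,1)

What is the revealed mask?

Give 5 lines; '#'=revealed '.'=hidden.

Answer: .....
.#...
.....
.###.
.###.

Derivation:
Click 1 (1,1) count=1: revealed 1 new [(1,1)] -> total=1
Click 2 (4,2) count=0: revealed 6 new [(3,1) (3,2) (3,3) (4,1) (4,2) (4,3)] -> total=7
Click 3 (4,1) count=1: revealed 0 new [(none)] -> total=7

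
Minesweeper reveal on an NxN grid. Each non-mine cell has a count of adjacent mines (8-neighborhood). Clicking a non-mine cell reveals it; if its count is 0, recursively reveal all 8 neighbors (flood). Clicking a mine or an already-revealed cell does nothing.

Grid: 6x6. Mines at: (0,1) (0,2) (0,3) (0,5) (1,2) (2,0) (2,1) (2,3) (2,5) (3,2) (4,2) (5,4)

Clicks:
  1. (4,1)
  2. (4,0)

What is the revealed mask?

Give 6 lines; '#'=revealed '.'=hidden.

Answer: ......
......
......
##....
##....
##....

Derivation:
Click 1 (4,1) count=2: revealed 1 new [(4,1)] -> total=1
Click 2 (4,0) count=0: revealed 5 new [(3,0) (3,1) (4,0) (5,0) (5,1)] -> total=6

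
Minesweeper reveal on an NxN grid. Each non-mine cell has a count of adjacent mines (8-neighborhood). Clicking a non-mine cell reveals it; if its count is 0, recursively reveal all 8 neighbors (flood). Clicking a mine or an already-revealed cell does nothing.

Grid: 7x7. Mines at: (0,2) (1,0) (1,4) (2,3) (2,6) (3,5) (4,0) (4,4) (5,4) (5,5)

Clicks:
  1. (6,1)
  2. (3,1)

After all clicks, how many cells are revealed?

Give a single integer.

Answer: 14

Derivation:
Click 1 (6,1) count=0: revealed 14 new [(3,1) (3,2) (3,3) (4,1) (4,2) (4,3) (5,0) (5,1) (5,2) (5,3) (6,0) (6,1) (6,2) (6,3)] -> total=14
Click 2 (3,1) count=1: revealed 0 new [(none)] -> total=14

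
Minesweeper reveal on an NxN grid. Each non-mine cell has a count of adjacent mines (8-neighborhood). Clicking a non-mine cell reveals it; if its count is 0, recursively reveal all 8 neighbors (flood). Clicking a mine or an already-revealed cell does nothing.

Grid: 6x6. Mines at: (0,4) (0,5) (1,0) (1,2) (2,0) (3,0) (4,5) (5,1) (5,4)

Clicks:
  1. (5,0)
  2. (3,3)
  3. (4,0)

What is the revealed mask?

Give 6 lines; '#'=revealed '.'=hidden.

Click 1 (5,0) count=1: revealed 1 new [(5,0)] -> total=1
Click 2 (3,3) count=0: revealed 17 new [(1,3) (1,4) (1,5) (2,1) (2,2) (2,3) (2,4) (2,5) (3,1) (3,2) (3,3) (3,4) (3,5) (4,1) (4,2) (4,3) (4,4)] -> total=18
Click 3 (4,0) count=2: revealed 1 new [(4,0)] -> total=19

Answer: ......
...###
.#####
.#####
#####.
#.....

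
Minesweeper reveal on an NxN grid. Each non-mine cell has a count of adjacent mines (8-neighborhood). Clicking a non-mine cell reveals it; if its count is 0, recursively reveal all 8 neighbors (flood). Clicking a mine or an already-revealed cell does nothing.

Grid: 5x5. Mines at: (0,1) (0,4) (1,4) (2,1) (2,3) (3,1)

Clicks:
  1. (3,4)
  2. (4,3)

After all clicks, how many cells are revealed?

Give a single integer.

Click 1 (3,4) count=1: revealed 1 new [(3,4)] -> total=1
Click 2 (4,3) count=0: revealed 5 new [(3,2) (3,3) (4,2) (4,3) (4,4)] -> total=6

Answer: 6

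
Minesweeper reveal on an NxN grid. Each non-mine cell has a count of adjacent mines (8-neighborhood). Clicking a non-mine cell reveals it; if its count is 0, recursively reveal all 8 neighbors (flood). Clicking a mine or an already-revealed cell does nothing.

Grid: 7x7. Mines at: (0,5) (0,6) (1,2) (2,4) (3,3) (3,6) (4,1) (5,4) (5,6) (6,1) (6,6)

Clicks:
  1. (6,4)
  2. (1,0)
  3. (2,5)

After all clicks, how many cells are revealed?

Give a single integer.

Answer: 10

Derivation:
Click 1 (6,4) count=1: revealed 1 new [(6,4)] -> total=1
Click 2 (1,0) count=0: revealed 8 new [(0,0) (0,1) (1,0) (1,1) (2,0) (2,1) (3,0) (3,1)] -> total=9
Click 3 (2,5) count=2: revealed 1 new [(2,5)] -> total=10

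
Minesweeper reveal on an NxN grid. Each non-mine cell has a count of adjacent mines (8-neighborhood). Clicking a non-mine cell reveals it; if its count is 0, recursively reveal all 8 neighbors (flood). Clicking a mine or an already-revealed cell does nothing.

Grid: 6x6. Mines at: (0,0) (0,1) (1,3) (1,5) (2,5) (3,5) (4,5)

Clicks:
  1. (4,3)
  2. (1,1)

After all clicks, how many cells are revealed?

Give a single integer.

Click 1 (4,3) count=0: revealed 23 new [(1,0) (1,1) (1,2) (2,0) (2,1) (2,2) (2,3) (2,4) (3,0) (3,1) (3,2) (3,3) (3,4) (4,0) (4,1) (4,2) (4,3) (4,4) (5,0) (5,1) (5,2) (5,3) (5,4)] -> total=23
Click 2 (1,1) count=2: revealed 0 new [(none)] -> total=23

Answer: 23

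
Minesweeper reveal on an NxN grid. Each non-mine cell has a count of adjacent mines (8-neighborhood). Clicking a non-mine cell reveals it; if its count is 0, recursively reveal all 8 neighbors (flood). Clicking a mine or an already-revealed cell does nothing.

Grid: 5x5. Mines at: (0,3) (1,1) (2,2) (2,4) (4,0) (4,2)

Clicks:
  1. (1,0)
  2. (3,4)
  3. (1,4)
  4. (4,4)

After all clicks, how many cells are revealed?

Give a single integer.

Click 1 (1,0) count=1: revealed 1 new [(1,0)] -> total=1
Click 2 (3,4) count=1: revealed 1 new [(3,4)] -> total=2
Click 3 (1,4) count=2: revealed 1 new [(1,4)] -> total=3
Click 4 (4,4) count=0: revealed 3 new [(3,3) (4,3) (4,4)] -> total=6

Answer: 6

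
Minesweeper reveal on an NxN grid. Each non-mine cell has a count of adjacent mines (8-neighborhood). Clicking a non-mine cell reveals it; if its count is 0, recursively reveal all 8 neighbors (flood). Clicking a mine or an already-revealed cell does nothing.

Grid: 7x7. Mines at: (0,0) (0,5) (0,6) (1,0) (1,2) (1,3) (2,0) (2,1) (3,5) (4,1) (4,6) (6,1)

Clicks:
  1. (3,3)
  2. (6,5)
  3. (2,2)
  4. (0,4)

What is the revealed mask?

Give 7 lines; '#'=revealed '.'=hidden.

Click 1 (3,3) count=0: revealed 20 new [(2,2) (2,3) (2,4) (3,2) (3,3) (3,4) (4,2) (4,3) (4,4) (4,5) (5,2) (5,3) (5,4) (5,5) (5,6) (6,2) (6,3) (6,4) (6,5) (6,6)] -> total=20
Click 2 (6,5) count=0: revealed 0 new [(none)] -> total=20
Click 3 (2,2) count=3: revealed 0 new [(none)] -> total=20
Click 4 (0,4) count=2: revealed 1 new [(0,4)] -> total=21

Answer: ....#..
.......
..###..
..###..
..####.
..#####
..#####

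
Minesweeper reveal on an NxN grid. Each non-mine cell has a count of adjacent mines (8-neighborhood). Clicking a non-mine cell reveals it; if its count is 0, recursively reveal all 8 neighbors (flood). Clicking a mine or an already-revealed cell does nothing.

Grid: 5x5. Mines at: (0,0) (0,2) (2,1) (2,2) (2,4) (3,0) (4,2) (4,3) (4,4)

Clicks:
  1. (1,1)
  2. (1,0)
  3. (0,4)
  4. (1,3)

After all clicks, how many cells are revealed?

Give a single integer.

Click 1 (1,1) count=4: revealed 1 new [(1,1)] -> total=1
Click 2 (1,0) count=2: revealed 1 new [(1,0)] -> total=2
Click 3 (0,4) count=0: revealed 4 new [(0,3) (0,4) (1,3) (1,4)] -> total=6
Click 4 (1,3) count=3: revealed 0 new [(none)] -> total=6

Answer: 6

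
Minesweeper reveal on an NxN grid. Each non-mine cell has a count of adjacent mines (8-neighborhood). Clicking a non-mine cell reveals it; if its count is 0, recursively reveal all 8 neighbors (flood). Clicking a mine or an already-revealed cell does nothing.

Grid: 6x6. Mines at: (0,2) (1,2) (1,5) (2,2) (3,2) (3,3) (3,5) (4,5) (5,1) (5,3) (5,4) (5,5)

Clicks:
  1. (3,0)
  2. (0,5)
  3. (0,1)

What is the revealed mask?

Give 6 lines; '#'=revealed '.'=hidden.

Answer: ##...#
##....
##....
##....
##....
......

Derivation:
Click 1 (3,0) count=0: revealed 10 new [(0,0) (0,1) (1,0) (1,1) (2,0) (2,1) (3,0) (3,1) (4,0) (4,1)] -> total=10
Click 2 (0,5) count=1: revealed 1 new [(0,5)] -> total=11
Click 3 (0,1) count=2: revealed 0 new [(none)] -> total=11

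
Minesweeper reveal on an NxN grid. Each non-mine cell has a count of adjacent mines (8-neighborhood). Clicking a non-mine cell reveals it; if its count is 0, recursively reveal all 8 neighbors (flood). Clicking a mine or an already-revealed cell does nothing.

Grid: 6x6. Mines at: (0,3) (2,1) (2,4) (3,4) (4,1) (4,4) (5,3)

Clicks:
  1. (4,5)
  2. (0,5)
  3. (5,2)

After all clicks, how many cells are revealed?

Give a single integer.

Click 1 (4,5) count=2: revealed 1 new [(4,5)] -> total=1
Click 2 (0,5) count=0: revealed 4 new [(0,4) (0,5) (1,4) (1,5)] -> total=5
Click 3 (5,2) count=2: revealed 1 new [(5,2)] -> total=6

Answer: 6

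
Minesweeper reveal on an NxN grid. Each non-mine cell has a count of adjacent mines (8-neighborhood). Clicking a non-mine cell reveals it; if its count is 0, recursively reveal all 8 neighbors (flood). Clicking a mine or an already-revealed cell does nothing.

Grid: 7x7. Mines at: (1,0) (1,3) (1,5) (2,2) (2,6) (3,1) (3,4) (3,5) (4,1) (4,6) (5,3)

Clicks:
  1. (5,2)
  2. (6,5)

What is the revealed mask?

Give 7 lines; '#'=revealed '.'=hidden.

Answer: .......
.......
.......
.......
.......
..#.###
....###

Derivation:
Click 1 (5,2) count=2: revealed 1 new [(5,2)] -> total=1
Click 2 (6,5) count=0: revealed 6 new [(5,4) (5,5) (5,6) (6,4) (6,5) (6,6)] -> total=7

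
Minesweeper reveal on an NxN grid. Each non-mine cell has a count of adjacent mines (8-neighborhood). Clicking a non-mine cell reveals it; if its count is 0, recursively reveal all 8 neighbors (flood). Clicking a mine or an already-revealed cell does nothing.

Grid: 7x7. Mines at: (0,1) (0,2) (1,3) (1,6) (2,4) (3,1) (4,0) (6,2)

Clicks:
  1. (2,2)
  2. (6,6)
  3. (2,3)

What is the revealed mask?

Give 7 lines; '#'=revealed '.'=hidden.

Answer: .......
.......
..##.##
..#####
..#####
..#####
...####

Derivation:
Click 1 (2,2) count=2: revealed 1 new [(2,2)] -> total=1
Click 2 (6,6) count=0: revealed 21 new [(2,5) (2,6) (3,2) (3,3) (3,4) (3,5) (3,6) (4,2) (4,3) (4,4) (4,5) (4,6) (5,2) (5,3) (5,4) (5,5) (5,6) (6,3) (6,4) (6,5) (6,6)] -> total=22
Click 3 (2,3) count=2: revealed 1 new [(2,3)] -> total=23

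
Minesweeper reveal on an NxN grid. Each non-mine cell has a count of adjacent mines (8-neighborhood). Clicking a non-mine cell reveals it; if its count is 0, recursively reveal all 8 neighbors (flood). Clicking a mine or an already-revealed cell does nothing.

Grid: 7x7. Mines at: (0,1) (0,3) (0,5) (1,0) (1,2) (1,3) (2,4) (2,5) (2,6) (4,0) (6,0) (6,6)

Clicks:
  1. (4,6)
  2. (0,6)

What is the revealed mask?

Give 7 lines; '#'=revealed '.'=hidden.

Click 1 (4,6) count=0: revealed 26 new [(2,1) (2,2) (2,3) (3,1) (3,2) (3,3) (3,4) (3,5) (3,6) (4,1) (4,2) (4,3) (4,4) (4,5) (4,6) (5,1) (5,2) (5,3) (5,4) (5,5) (5,6) (6,1) (6,2) (6,3) (6,4) (6,5)] -> total=26
Click 2 (0,6) count=1: revealed 1 new [(0,6)] -> total=27

Answer: ......#
.......
.###...
.######
.######
.######
.#####.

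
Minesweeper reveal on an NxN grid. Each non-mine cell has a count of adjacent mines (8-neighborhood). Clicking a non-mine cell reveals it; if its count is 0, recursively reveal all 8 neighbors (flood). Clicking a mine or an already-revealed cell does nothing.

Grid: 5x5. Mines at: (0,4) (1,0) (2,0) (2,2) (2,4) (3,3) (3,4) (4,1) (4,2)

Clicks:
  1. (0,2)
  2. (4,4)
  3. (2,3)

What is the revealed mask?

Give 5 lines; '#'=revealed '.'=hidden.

Answer: .###.
.###.
...#.
.....
....#

Derivation:
Click 1 (0,2) count=0: revealed 6 new [(0,1) (0,2) (0,3) (1,1) (1,2) (1,3)] -> total=6
Click 2 (4,4) count=2: revealed 1 new [(4,4)] -> total=7
Click 3 (2,3) count=4: revealed 1 new [(2,3)] -> total=8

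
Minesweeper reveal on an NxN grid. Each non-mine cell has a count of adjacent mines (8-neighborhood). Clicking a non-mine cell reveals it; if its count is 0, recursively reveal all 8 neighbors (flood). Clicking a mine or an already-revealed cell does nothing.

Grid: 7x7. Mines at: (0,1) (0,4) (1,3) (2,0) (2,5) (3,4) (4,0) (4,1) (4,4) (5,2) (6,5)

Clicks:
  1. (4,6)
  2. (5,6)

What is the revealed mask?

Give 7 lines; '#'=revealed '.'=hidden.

Click 1 (4,6) count=0: revealed 6 new [(3,5) (3,6) (4,5) (4,6) (5,5) (5,6)] -> total=6
Click 2 (5,6) count=1: revealed 0 new [(none)] -> total=6

Answer: .......
.......
.......
.....##
.....##
.....##
.......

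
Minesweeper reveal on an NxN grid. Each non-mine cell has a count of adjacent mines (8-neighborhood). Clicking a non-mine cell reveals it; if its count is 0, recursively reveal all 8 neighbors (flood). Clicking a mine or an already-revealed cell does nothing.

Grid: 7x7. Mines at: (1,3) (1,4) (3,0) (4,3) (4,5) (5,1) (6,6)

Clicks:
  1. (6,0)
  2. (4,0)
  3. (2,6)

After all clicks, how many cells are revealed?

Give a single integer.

Click 1 (6,0) count=1: revealed 1 new [(6,0)] -> total=1
Click 2 (4,0) count=2: revealed 1 new [(4,0)] -> total=2
Click 3 (2,6) count=0: revealed 8 new [(0,5) (0,6) (1,5) (1,6) (2,5) (2,6) (3,5) (3,6)] -> total=10

Answer: 10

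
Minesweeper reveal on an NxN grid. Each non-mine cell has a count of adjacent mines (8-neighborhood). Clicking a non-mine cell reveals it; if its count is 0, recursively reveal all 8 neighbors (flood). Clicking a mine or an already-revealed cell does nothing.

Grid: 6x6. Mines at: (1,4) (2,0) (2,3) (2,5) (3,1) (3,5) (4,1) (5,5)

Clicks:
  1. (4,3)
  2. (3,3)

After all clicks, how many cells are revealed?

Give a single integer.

Click 1 (4,3) count=0: revealed 9 new [(3,2) (3,3) (3,4) (4,2) (4,3) (4,4) (5,2) (5,3) (5,4)] -> total=9
Click 2 (3,3) count=1: revealed 0 new [(none)] -> total=9

Answer: 9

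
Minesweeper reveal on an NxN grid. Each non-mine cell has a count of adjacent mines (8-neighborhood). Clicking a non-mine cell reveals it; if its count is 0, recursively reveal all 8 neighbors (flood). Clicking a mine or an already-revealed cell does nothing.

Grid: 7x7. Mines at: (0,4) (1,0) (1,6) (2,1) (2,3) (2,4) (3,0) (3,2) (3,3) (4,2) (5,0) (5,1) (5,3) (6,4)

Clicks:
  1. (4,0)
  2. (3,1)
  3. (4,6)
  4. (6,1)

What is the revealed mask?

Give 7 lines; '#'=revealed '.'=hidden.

Click 1 (4,0) count=3: revealed 1 new [(4,0)] -> total=1
Click 2 (3,1) count=4: revealed 1 new [(3,1)] -> total=2
Click 3 (4,6) count=0: revealed 13 new [(2,5) (2,6) (3,4) (3,5) (3,6) (4,4) (4,5) (4,6) (5,4) (5,5) (5,6) (6,5) (6,6)] -> total=15
Click 4 (6,1) count=2: revealed 1 new [(6,1)] -> total=16

Answer: .......
.......
.....##
.#..###
#...###
....###
.#...##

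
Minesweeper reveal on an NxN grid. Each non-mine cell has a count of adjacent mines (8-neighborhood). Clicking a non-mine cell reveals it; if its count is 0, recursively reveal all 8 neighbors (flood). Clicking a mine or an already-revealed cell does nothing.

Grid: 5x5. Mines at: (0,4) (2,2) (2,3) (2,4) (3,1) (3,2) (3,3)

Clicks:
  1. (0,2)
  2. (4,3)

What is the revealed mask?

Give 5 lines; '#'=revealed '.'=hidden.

Answer: ####.
####.
##...
.....
...#.

Derivation:
Click 1 (0,2) count=0: revealed 10 new [(0,0) (0,1) (0,2) (0,3) (1,0) (1,1) (1,2) (1,3) (2,0) (2,1)] -> total=10
Click 2 (4,3) count=2: revealed 1 new [(4,3)] -> total=11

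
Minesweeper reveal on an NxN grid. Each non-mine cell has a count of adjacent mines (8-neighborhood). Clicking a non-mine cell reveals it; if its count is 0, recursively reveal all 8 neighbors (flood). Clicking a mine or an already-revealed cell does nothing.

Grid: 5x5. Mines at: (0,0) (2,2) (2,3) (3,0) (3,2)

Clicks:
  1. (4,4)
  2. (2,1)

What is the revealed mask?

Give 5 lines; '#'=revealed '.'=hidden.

Answer: .....
.....
.#...
...##
...##

Derivation:
Click 1 (4,4) count=0: revealed 4 new [(3,3) (3,4) (4,3) (4,4)] -> total=4
Click 2 (2,1) count=3: revealed 1 new [(2,1)] -> total=5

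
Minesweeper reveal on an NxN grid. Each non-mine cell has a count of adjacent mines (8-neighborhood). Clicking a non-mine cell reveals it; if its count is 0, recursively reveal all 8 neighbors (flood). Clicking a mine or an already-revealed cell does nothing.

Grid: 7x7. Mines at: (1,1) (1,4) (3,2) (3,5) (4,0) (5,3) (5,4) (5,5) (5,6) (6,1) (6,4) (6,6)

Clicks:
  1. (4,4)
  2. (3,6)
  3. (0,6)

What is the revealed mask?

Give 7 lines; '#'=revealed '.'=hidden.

Click 1 (4,4) count=4: revealed 1 new [(4,4)] -> total=1
Click 2 (3,6) count=1: revealed 1 new [(3,6)] -> total=2
Click 3 (0,6) count=0: revealed 6 new [(0,5) (0,6) (1,5) (1,6) (2,5) (2,6)] -> total=8

Answer: .....##
.....##
.....##
......#
....#..
.......
.......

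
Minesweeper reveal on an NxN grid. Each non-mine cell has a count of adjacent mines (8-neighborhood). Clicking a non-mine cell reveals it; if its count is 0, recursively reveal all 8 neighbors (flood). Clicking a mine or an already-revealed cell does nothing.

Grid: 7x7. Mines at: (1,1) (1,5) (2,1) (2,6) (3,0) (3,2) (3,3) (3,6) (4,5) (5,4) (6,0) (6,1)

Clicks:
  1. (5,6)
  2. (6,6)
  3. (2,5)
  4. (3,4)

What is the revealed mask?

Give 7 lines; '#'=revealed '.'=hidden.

Answer: .......
.......
.....#.
....#..
.......
.....##
.....##

Derivation:
Click 1 (5,6) count=1: revealed 1 new [(5,6)] -> total=1
Click 2 (6,6) count=0: revealed 3 new [(5,5) (6,5) (6,6)] -> total=4
Click 3 (2,5) count=3: revealed 1 new [(2,5)] -> total=5
Click 4 (3,4) count=2: revealed 1 new [(3,4)] -> total=6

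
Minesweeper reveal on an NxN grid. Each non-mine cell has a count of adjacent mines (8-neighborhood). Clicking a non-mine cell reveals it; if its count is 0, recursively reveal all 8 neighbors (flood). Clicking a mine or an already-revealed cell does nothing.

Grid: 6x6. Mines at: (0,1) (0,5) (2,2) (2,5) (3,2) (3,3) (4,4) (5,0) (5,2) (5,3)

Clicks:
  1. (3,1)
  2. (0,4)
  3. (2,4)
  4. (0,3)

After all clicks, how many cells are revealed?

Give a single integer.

Click 1 (3,1) count=2: revealed 1 new [(3,1)] -> total=1
Click 2 (0,4) count=1: revealed 1 new [(0,4)] -> total=2
Click 3 (2,4) count=2: revealed 1 new [(2,4)] -> total=3
Click 4 (0,3) count=0: revealed 5 new [(0,2) (0,3) (1,2) (1,3) (1,4)] -> total=8

Answer: 8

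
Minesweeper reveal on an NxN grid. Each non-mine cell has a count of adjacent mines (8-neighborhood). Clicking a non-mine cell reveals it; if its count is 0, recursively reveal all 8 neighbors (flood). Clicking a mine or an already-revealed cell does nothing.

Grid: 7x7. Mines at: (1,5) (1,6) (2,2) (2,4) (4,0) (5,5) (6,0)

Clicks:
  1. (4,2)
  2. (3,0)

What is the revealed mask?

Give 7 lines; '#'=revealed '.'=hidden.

Answer: .......
.......
.......
#####..
.####..
.####..
.####..

Derivation:
Click 1 (4,2) count=0: revealed 16 new [(3,1) (3,2) (3,3) (3,4) (4,1) (4,2) (4,3) (4,4) (5,1) (5,2) (5,3) (5,4) (6,1) (6,2) (6,3) (6,4)] -> total=16
Click 2 (3,0) count=1: revealed 1 new [(3,0)] -> total=17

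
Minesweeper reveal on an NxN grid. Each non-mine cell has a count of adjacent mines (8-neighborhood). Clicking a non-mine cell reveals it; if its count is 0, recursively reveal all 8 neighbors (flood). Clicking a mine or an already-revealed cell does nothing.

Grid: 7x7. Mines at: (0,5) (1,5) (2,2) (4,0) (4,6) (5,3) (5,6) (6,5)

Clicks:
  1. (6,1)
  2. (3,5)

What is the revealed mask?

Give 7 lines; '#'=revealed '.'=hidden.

Click 1 (6,1) count=0: revealed 6 new [(5,0) (5,1) (5,2) (6,0) (6,1) (6,2)] -> total=6
Click 2 (3,5) count=1: revealed 1 new [(3,5)] -> total=7

Answer: .......
.......
.......
.....#.
.......
###....
###....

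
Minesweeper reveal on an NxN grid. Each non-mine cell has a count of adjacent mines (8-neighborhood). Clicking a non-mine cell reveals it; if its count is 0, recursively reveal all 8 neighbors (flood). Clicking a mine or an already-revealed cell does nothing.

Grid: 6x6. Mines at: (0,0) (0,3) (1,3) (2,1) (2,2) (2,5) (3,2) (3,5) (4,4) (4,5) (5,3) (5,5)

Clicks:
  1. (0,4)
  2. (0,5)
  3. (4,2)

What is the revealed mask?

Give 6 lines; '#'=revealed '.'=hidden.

Answer: ....##
....##
......
......
..#...
......

Derivation:
Click 1 (0,4) count=2: revealed 1 new [(0,4)] -> total=1
Click 2 (0,5) count=0: revealed 3 new [(0,5) (1,4) (1,5)] -> total=4
Click 3 (4,2) count=2: revealed 1 new [(4,2)] -> total=5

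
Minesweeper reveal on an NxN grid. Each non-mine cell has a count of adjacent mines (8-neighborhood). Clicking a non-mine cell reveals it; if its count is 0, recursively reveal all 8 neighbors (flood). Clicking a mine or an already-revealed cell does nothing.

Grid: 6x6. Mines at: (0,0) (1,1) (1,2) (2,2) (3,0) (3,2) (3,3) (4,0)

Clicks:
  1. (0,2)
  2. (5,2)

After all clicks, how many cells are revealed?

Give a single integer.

Click 1 (0,2) count=2: revealed 1 new [(0,2)] -> total=1
Click 2 (5,2) count=0: revealed 21 new [(0,3) (0,4) (0,5) (1,3) (1,4) (1,5) (2,3) (2,4) (2,5) (3,4) (3,5) (4,1) (4,2) (4,3) (4,4) (4,5) (5,1) (5,2) (5,3) (5,4) (5,5)] -> total=22

Answer: 22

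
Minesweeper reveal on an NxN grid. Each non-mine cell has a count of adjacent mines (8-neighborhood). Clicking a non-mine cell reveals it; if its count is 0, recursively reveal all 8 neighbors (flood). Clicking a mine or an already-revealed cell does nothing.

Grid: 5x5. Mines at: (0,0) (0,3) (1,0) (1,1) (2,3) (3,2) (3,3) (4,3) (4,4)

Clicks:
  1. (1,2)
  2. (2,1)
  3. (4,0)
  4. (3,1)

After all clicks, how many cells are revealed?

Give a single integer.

Answer: 7

Derivation:
Click 1 (1,2) count=3: revealed 1 new [(1,2)] -> total=1
Click 2 (2,1) count=3: revealed 1 new [(2,1)] -> total=2
Click 3 (4,0) count=0: revealed 5 new [(2,0) (3,0) (3,1) (4,0) (4,1)] -> total=7
Click 4 (3,1) count=1: revealed 0 new [(none)] -> total=7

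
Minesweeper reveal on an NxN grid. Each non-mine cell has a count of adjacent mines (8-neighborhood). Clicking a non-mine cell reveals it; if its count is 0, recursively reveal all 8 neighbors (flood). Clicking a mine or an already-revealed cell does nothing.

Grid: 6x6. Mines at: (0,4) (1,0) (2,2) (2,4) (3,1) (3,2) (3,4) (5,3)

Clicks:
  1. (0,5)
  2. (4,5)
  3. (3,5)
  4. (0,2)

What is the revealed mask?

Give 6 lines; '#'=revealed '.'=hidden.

Click 1 (0,5) count=1: revealed 1 new [(0,5)] -> total=1
Click 2 (4,5) count=1: revealed 1 new [(4,5)] -> total=2
Click 3 (3,5) count=2: revealed 1 new [(3,5)] -> total=3
Click 4 (0,2) count=0: revealed 6 new [(0,1) (0,2) (0,3) (1,1) (1,2) (1,3)] -> total=9

Answer: .###.#
.###..
......
.....#
.....#
......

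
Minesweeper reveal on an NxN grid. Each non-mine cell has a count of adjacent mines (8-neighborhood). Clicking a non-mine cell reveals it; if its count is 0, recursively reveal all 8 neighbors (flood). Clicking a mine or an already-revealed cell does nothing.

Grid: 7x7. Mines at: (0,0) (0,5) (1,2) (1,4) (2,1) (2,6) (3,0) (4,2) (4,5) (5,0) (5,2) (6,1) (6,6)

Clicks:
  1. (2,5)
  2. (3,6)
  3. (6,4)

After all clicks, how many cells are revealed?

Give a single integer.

Answer: 8

Derivation:
Click 1 (2,5) count=2: revealed 1 new [(2,5)] -> total=1
Click 2 (3,6) count=2: revealed 1 new [(3,6)] -> total=2
Click 3 (6,4) count=0: revealed 6 new [(5,3) (5,4) (5,5) (6,3) (6,4) (6,5)] -> total=8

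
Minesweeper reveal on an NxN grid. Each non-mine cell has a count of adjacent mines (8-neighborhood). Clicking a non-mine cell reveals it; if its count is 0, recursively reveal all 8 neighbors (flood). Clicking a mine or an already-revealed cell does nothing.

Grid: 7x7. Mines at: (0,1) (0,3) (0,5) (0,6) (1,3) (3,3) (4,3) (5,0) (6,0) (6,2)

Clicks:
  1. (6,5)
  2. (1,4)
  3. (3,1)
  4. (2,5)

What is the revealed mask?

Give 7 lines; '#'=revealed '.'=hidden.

Click 1 (6,5) count=0: revealed 20 new [(1,4) (1,5) (1,6) (2,4) (2,5) (2,6) (3,4) (3,5) (3,6) (4,4) (4,5) (4,6) (5,3) (5,4) (5,5) (5,6) (6,3) (6,4) (6,5) (6,6)] -> total=20
Click 2 (1,4) count=3: revealed 0 new [(none)] -> total=20
Click 3 (3,1) count=0: revealed 12 new [(1,0) (1,1) (1,2) (2,0) (2,1) (2,2) (3,0) (3,1) (3,2) (4,0) (4,1) (4,2)] -> total=32
Click 4 (2,5) count=0: revealed 0 new [(none)] -> total=32

Answer: .......
###.###
###.###
###.###
###.###
...####
...####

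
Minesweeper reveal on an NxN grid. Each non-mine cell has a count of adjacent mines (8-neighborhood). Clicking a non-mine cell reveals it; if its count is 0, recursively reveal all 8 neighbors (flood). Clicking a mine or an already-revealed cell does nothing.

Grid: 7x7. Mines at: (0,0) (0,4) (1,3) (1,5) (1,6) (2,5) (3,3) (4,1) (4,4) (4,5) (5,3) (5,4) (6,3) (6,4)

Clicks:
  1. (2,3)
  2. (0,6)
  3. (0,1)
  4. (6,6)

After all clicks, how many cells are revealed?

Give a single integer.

Answer: 7

Derivation:
Click 1 (2,3) count=2: revealed 1 new [(2,3)] -> total=1
Click 2 (0,6) count=2: revealed 1 new [(0,6)] -> total=2
Click 3 (0,1) count=1: revealed 1 new [(0,1)] -> total=3
Click 4 (6,6) count=0: revealed 4 new [(5,5) (5,6) (6,5) (6,6)] -> total=7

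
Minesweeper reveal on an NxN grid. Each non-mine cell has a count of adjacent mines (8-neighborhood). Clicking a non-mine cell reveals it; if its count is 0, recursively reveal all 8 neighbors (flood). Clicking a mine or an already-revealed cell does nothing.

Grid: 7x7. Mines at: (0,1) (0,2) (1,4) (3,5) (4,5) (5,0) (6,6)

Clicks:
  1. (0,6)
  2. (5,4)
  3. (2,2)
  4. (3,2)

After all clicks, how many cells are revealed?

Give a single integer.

Answer: 35

Derivation:
Click 1 (0,6) count=0: revealed 6 new [(0,5) (0,6) (1,5) (1,6) (2,5) (2,6)] -> total=6
Click 2 (5,4) count=1: revealed 1 new [(5,4)] -> total=7
Click 3 (2,2) count=0: revealed 28 new [(1,0) (1,1) (1,2) (1,3) (2,0) (2,1) (2,2) (2,3) (2,4) (3,0) (3,1) (3,2) (3,3) (3,4) (4,0) (4,1) (4,2) (4,3) (4,4) (5,1) (5,2) (5,3) (5,5) (6,1) (6,2) (6,3) (6,4) (6,5)] -> total=35
Click 4 (3,2) count=0: revealed 0 new [(none)] -> total=35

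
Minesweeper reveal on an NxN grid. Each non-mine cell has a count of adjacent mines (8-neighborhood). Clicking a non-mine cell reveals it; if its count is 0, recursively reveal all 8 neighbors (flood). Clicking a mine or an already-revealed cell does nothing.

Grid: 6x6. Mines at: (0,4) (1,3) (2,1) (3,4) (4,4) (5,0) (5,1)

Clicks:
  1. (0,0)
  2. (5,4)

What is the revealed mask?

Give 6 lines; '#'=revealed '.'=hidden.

Click 1 (0,0) count=0: revealed 6 new [(0,0) (0,1) (0,2) (1,0) (1,1) (1,2)] -> total=6
Click 2 (5,4) count=1: revealed 1 new [(5,4)] -> total=7

Answer: ###...
###...
......
......
......
....#.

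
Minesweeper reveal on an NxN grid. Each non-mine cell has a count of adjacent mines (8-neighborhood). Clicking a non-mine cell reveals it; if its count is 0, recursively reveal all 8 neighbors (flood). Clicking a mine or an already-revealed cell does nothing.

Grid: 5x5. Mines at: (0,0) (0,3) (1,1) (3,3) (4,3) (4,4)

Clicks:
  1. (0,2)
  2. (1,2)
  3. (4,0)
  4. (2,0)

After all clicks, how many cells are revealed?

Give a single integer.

Answer: 11

Derivation:
Click 1 (0,2) count=2: revealed 1 new [(0,2)] -> total=1
Click 2 (1,2) count=2: revealed 1 new [(1,2)] -> total=2
Click 3 (4,0) count=0: revealed 9 new [(2,0) (2,1) (2,2) (3,0) (3,1) (3,2) (4,0) (4,1) (4,2)] -> total=11
Click 4 (2,0) count=1: revealed 0 new [(none)] -> total=11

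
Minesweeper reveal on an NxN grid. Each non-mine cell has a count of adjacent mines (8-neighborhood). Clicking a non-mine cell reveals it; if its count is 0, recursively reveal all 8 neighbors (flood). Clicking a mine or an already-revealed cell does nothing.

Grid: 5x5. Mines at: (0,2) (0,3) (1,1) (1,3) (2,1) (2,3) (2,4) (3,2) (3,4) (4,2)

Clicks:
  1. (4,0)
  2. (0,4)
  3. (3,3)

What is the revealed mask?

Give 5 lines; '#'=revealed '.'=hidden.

Click 1 (4,0) count=0: revealed 4 new [(3,0) (3,1) (4,0) (4,1)] -> total=4
Click 2 (0,4) count=2: revealed 1 new [(0,4)] -> total=5
Click 3 (3,3) count=5: revealed 1 new [(3,3)] -> total=6

Answer: ....#
.....
.....
##.#.
##...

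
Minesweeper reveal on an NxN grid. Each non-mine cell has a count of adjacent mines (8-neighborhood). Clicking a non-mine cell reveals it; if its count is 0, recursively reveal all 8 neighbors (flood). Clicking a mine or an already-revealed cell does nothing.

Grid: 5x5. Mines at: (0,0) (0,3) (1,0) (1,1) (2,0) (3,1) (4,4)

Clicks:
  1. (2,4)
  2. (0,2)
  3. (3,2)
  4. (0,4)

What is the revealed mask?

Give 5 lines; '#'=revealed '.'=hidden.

Answer: ..#.#
..###
..###
..###
.....

Derivation:
Click 1 (2,4) count=0: revealed 9 new [(1,2) (1,3) (1,4) (2,2) (2,3) (2,4) (3,2) (3,3) (3,4)] -> total=9
Click 2 (0,2) count=2: revealed 1 new [(0,2)] -> total=10
Click 3 (3,2) count=1: revealed 0 new [(none)] -> total=10
Click 4 (0,4) count=1: revealed 1 new [(0,4)] -> total=11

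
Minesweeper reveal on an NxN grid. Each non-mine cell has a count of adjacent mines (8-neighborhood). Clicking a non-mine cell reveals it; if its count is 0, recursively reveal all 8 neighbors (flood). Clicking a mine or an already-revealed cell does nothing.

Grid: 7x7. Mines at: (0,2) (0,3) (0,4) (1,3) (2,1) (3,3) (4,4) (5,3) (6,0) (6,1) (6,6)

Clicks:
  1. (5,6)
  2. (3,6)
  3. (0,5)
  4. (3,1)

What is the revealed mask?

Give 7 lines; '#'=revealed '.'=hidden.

Click 1 (5,6) count=1: revealed 1 new [(5,6)] -> total=1
Click 2 (3,6) count=0: revealed 14 new [(0,5) (0,6) (1,4) (1,5) (1,6) (2,4) (2,5) (2,6) (3,4) (3,5) (3,6) (4,5) (4,6) (5,5)] -> total=15
Click 3 (0,5) count=1: revealed 0 new [(none)] -> total=15
Click 4 (3,1) count=1: revealed 1 new [(3,1)] -> total=16

Answer: .....##
....###
....###
.#..###
.....##
.....##
.......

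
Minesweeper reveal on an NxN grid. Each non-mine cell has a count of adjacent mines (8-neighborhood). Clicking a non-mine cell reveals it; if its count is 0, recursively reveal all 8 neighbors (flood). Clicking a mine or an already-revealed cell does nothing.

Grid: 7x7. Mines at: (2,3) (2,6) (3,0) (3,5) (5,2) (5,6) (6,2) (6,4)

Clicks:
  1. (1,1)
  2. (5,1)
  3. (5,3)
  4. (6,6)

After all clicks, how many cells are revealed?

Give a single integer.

Click 1 (1,1) count=0: revealed 17 new [(0,0) (0,1) (0,2) (0,3) (0,4) (0,5) (0,6) (1,0) (1,1) (1,2) (1,3) (1,4) (1,5) (1,6) (2,0) (2,1) (2,2)] -> total=17
Click 2 (5,1) count=2: revealed 1 new [(5,1)] -> total=18
Click 3 (5,3) count=3: revealed 1 new [(5,3)] -> total=19
Click 4 (6,6) count=1: revealed 1 new [(6,6)] -> total=20

Answer: 20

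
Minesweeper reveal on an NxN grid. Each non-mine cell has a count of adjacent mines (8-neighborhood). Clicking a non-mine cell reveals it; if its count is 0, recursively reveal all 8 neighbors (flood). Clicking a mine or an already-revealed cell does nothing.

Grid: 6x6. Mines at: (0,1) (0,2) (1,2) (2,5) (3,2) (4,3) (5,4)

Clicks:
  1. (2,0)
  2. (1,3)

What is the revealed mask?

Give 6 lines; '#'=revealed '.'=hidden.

Click 1 (2,0) count=0: revealed 12 new [(1,0) (1,1) (2,0) (2,1) (3,0) (3,1) (4,0) (4,1) (4,2) (5,0) (5,1) (5,2)] -> total=12
Click 2 (1,3) count=2: revealed 1 new [(1,3)] -> total=13

Answer: ......
##.#..
##....
##....
###...
###...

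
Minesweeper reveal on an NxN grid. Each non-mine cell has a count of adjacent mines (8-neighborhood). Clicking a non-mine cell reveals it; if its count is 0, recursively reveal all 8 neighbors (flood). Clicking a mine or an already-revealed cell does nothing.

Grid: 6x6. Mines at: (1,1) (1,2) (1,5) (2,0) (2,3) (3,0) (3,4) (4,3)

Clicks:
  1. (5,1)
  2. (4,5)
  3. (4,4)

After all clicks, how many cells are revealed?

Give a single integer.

Click 1 (5,1) count=0: revealed 6 new [(4,0) (4,1) (4,2) (5,0) (5,1) (5,2)] -> total=6
Click 2 (4,5) count=1: revealed 1 new [(4,5)] -> total=7
Click 3 (4,4) count=2: revealed 1 new [(4,4)] -> total=8

Answer: 8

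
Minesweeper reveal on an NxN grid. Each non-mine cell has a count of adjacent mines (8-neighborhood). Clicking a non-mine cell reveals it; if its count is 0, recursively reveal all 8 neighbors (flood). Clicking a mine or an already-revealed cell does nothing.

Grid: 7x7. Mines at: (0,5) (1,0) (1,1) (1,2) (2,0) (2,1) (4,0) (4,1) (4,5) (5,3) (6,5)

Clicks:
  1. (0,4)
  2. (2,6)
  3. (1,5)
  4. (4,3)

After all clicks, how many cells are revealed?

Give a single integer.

Answer: 18

Derivation:
Click 1 (0,4) count=1: revealed 1 new [(0,4)] -> total=1
Click 2 (2,6) count=0: revealed 17 new [(1,3) (1,4) (1,5) (1,6) (2,2) (2,3) (2,4) (2,5) (2,6) (3,2) (3,3) (3,4) (3,5) (3,6) (4,2) (4,3) (4,4)] -> total=18
Click 3 (1,5) count=1: revealed 0 new [(none)] -> total=18
Click 4 (4,3) count=1: revealed 0 new [(none)] -> total=18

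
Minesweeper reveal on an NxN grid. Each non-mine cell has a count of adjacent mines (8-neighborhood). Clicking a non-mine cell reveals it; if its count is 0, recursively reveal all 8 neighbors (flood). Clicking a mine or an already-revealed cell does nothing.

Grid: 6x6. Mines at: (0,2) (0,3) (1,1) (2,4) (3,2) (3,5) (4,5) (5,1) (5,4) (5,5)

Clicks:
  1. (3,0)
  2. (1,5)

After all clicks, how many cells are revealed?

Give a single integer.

Click 1 (3,0) count=0: revealed 6 new [(2,0) (2,1) (3,0) (3,1) (4,0) (4,1)] -> total=6
Click 2 (1,5) count=1: revealed 1 new [(1,5)] -> total=7

Answer: 7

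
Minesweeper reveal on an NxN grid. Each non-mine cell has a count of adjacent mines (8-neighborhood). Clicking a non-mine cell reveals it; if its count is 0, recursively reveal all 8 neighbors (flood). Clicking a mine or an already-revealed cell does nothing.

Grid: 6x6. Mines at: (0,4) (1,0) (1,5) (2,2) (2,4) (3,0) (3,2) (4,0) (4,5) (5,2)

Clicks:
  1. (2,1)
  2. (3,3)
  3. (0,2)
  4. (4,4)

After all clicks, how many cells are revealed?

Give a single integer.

Answer: 9

Derivation:
Click 1 (2,1) count=4: revealed 1 new [(2,1)] -> total=1
Click 2 (3,3) count=3: revealed 1 new [(3,3)] -> total=2
Click 3 (0,2) count=0: revealed 6 new [(0,1) (0,2) (0,3) (1,1) (1,2) (1,3)] -> total=8
Click 4 (4,4) count=1: revealed 1 new [(4,4)] -> total=9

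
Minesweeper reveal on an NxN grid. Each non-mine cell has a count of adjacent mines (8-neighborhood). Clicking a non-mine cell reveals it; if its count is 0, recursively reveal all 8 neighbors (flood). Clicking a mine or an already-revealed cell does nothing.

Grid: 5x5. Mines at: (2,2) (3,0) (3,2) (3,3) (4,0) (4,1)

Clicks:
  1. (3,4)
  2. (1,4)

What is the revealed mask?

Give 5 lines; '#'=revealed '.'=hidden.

Answer: #####
#####
##.##
....#
.....

Derivation:
Click 1 (3,4) count=1: revealed 1 new [(3,4)] -> total=1
Click 2 (1,4) count=0: revealed 14 new [(0,0) (0,1) (0,2) (0,3) (0,4) (1,0) (1,1) (1,2) (1,3) (1,4) (2,0) (2,1) (2,3) (2,4)] -> total=15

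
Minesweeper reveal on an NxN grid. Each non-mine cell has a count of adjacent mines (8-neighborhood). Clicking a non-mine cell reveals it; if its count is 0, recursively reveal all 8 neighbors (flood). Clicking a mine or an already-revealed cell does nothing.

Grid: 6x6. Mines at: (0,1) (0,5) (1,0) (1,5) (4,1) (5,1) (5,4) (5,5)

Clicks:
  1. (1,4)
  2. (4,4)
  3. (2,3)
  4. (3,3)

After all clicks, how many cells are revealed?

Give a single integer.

Click 1 (1,4) count=2: revealed 1 new [(1,4)] -> total=1
Click 2 (4,4) count=2: revealed 1 new [(4,4)] -> total=2
Click 3 (2,3) count=0: revealed 19 new [(0,2) (0,3) (0,4) (1,1) (1,2) (1,3) (2,1) (2,2) (2,3) (2,4) (2,5) (3,1) (3,2) (3,3) (3,4) (3,5) (4,2) (4,3) (4,5)] -> total=21
Click 4 (3,3) count=0: revealed 0 new [(none)] -> total=21

Answer: 21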